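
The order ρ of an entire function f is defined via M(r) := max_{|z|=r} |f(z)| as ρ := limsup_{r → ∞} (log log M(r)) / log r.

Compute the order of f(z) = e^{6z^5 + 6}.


|e^{6z^5 + 6}| = e^{Re(6·z^5) + 6} ≤ e^{6|z|^5 + 6} = e^{6r^5 + 6} on |z| = r, so ρ ≤ 5. Choosing z on |z|=r so that 6·z^5 is real positive (always possible by picking arg z appropriately) gives |f(z)| = e^{6r^5 + 6}, matching the bound. The additive constant 6 does not affect log log M(r) ~ 5·log r. Hence ρ = 5.
Therefore ρ = 5.

Order ρ = 5.


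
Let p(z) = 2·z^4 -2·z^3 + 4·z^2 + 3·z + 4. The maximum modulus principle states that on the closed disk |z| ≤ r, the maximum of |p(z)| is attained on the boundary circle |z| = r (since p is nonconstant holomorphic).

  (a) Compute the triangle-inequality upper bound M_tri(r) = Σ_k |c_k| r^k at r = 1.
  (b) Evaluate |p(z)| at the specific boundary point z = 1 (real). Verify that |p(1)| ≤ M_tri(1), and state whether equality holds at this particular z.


Coefficients: c_0 = 4, c_1 = 3, c_2 = 4, c_3 = -2, c_4 = 2. Radius r = 1.
Part (a). Triangle bound: M_tri(r) = Σ_k |c_k| r^k
  = |4|·1^0 + |3|·1^1 + |4|·1^2 + |-2|·1^3 + |2|·1^4
  = 4 + 3 + 4 + 2 + 2 = 15.
This bounds M(r) := max_{|z|=r} |p(z)| from above; equality holds iff all terms c_k z^k can be made to align in phase at a single z on |z|=r.
Part (b). At z = 1 (real, on the circle |z| = r):
  p(1) = (4)·1^0 + (3)·1^1 + (4)·1^2 + (-2)·1^3 + (2)·1^4 = 11.
  |p(1)| = 11.
Check: |p(1)| = 11 ≤ 15 = M_tri(1). ✓ Equality does not hold at z = 1 (the coefficients have mixed signs, so the terms do not all align in phase there).

M_tri(1) = 15; |p(1)| = 11; equality at z=1: no.


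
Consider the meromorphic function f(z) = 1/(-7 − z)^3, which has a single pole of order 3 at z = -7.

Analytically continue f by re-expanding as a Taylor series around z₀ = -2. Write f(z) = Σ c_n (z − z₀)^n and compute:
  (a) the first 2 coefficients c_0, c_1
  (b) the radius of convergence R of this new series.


Let w = z − z₀, so z = z₀ + w.
Then -7 − z = -7 − (z₀ + w) = (-7 − z₀) − w = -5 − w.
f(z) = 1/(-5 − w)^3 = (1/(-5)^3) · (1 − w/(-5))^{−3}.
By the binomial series (1−u)^{−3} = Σ_{n≥0} C(n+2, 2) u^n for |u|<1, with u = w/(-5):
  c_n = C(n+2, 2) / (-5)^(n+3).
  c_0 = 1/(-5)^3 = -1/125.
  c_1 = 3/(-5)^4 = 3/625.
The series is valid for |w/d| < 1, i.e. |z − z₀| < |d|.
Radius of convergence: R = |-7 − z₀| = |-5| = 5 (distance from z₀ to the singularity z = -7).

c_0 = -1/125, c_1 = 3/625; R = 5.


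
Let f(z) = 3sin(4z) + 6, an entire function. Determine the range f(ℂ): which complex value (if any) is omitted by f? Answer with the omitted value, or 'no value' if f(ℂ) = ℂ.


Little Picard bounds the complement of f(ℂ) to at most one point.
sin is entire and surjective onto ℂ: for every w ∈ ℂ, sin(ζ) = w has a solution ζ ∈ ℂ (e.g., via the complex inverse arcsin). With ζ = 4z this gives z = ζ/(4). Then 3·sin(4z) takes every value in 3·ℂ = ℂ, and adding 6 is a bijection of ℂ. So f is surjective and omits no value. (Note: only on the real line is sin bounded by [−1, 1].)

Omitted value: no value.


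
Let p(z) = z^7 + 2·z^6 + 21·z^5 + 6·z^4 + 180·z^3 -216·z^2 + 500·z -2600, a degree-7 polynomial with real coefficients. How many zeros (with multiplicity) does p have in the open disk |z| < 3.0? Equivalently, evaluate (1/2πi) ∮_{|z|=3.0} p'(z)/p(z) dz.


The zeros of p are: (-2 + 3i), (-2 - 3i), (-1 + 3i), (-1 - 3i), (1 + 3i), (1 - 3i), 2.
Their magnitudes are: 3.606, 3.606, 3.162, 3.162, 3.162, 3.162, 2.
Zeros with |z| < R = 3.0: 2.
Count = 1.
By the argument principle, (1/2πi) ∮_{|z|=R} p'(z)/p(z) dz equals exactly this count.

Number of zeros inside |z| < 3.0: 1.


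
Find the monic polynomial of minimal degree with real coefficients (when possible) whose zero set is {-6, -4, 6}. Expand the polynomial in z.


The polynomial is p(z) = ∏_{α ∈ S} (z − α), where S = {-6, -4, 6}.
Expanding the product yields: p(z) = z^3 + 4·z^2 -36·z -144.
The resulting polynomial has degree 3 and real coefficients as required.

p(z) = z^3 + 4·z^2 -36·z -144.


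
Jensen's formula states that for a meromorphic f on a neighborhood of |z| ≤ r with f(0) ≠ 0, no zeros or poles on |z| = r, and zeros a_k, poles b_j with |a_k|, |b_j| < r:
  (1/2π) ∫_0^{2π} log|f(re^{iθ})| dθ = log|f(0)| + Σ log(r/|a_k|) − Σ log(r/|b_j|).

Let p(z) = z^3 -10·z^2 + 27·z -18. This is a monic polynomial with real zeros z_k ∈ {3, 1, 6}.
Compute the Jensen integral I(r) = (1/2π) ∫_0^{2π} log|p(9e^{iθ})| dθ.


Zeros: 1, 3, 6; r = 9.
Inside |z| < r: 1, 3, 6. Outside (|z| ≥ r): ∅.
p(0) = -18, so log|p(0)| = log(18) = 2.8904.
Apply Jensen: I(r) = log|p(0)| + Σ_k log(r/|z_k|), summed over zeros inside |z| < r.
  log(r/|z_k|) for z_k = 3: log(9/3) = 1.0986
  log(r/|z_k|) for z_k = 1: log(9/1) = 2.1972
  log(r/|z_k|) for z_k = 6: log(9/6) = 0.4055
Sum over inside zeros: 3.7013.
I(r) = log|p(0)| + (inside sum) = 2.8904 + 3.7013 = 6.5917.
Closed form (all zeros inside, monic): I(r) = n·log(r) = 3·log(9) = 6.5917. ✓

I(r) ≈ 6.5917.


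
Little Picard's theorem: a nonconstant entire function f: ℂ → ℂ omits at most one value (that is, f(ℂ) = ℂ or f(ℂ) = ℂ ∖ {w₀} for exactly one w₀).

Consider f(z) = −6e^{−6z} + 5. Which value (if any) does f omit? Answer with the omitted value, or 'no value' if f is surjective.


Little Picard bounds the complement of f(ℂ) to at most one point.
e^{−6z} is never zero on ℂ, so -6·e^{−6z} takes every value in ℂ ∖ {0}. Adding 5 shifts the range to ℂ ∖ {5}. Thus f omits exactly the value 5.

Omitted value: 5.


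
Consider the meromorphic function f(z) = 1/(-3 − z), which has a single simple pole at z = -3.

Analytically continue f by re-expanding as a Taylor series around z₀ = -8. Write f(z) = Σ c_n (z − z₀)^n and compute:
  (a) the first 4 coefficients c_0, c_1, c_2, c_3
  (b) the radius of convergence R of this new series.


Let w = z − z₀, so z = z₀ + w.
Then -3 − z = -3 − (z₀ + w) = (-3 − z₀) − w = 5 − w.
f(z) = 1/(5 − w) = (1/(5)) · 1/(1 − w/(5)) = Σ_{n≥0} w^n / (5)^(n+1).
So c_n = 1/(5)^(n+1):
  c_0 = 1/(5)^1 = 1/5.
  c_1 = 1/(5)^2 = 1/25.
  c_2 = 1/(5)^3 = 1/125.
  c_3 = 1/(5)^4 = 1/625.
The series is valid for |w/d| < 1, i.e. |z − z₀| < |d|.
Radius of convergence: R = |-3 − z₀| = |5| = 5 (distance from z₀ to the singularity z = -3).

c_0 = 1/5, c_1 = 1/25, c_2 = 1/125, c_3 = 1/625; R = 5.


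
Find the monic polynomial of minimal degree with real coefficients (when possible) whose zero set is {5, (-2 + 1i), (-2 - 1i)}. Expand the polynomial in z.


The polynomial is p(z) = ∏_{α ∈ S} (z − α), where S = {5, (-2 + 1i), (-2 - 1i)}.
Expanding the product yields: p(z) = z^3 -z^2 -15·z -25.
Note conjugate pairs combine to real quadratics: (z − (-2+1i))(z − (-2−1i)) = z² + 4z + 5.
The resulting polynomial has degree 3 and real coefficients as required.

p(z) = z^3 -z^2 -15·z -25.


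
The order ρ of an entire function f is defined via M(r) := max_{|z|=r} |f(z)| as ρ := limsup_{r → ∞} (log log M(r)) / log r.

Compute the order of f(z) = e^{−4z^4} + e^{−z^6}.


Each summand is entire of order 4 and 6 respectively (as in the single-exponential case). The order of a sum is at most the max of the orders, so ρ ≤ 6. For the lower bound: on |z|=r choose arg z so that -1z^6 is real positive; then |e^{-1z^6}| = e^{1r^6} while |e^{-4z^4}| ≤ e^{4r^4} = o(e^{1r^6}). So |f| ≥ e^{1r^6}(1 − o(1)) and ρ ≥ 6. Hence ρ = max(4, 6) = 6.
Therefore ρ = 6.

Order ρ = 6.


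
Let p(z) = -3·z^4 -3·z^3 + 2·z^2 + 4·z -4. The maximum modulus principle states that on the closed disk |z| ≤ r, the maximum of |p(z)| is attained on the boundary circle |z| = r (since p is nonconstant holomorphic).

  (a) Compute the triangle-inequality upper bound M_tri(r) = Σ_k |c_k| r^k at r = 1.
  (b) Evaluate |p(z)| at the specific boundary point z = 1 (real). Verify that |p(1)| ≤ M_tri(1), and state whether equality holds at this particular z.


Coefficients: c_0 = -4, c_1 = 4, c_2 = 2, c_3 = -3, c_4 = -3. Radius r = 1.
Part (a). Triangle bound: M_tri(r) = Σ_k |c_k| r^k
  = |-4|·1^0 + |4|·1^1 + |2|·1^2 + |-3|·1^3 + |-3|·1^4
  = 4 + 4 + 2 + 3 + 3 = 16.
This bounds M(r) := max_{|z|=r} |p(z)| from above; equality holds iff all terms c_k z^k can be made to align in phase at a single z on |z|=r.
Part (b). At z = 1 (real, on the circle |z| = r):
  p(1) = (-4)·1^0 + (4)·1^1 + (2)·1^2 + (-3)·1^3 + (-3)·1^4 = -4.
  |p(1)| = 4.
Check: |p(1)| = 4 ≤ 16 = M_tri(1). ✓ Equality does not hold at z = 1 (the coefficients have mixed signs, so the terms do not all align in phase there).

M_tri(1) = 16; |p(1)| = 4; equality at z=1: no.


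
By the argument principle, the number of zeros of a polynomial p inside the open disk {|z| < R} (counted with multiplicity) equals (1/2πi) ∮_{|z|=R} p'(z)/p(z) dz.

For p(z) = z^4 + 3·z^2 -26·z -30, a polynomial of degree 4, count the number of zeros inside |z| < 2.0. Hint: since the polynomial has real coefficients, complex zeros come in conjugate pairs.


The zeros of p are: 3, -1, (-1 + 3i), (-1 - 3i).
Their magnitudes are: 3, 1, 3.162, 3.162.
Zeros with |z| < R = 2.0: -1.
Count = 1.
By the argument principle, (1/2πi) ∮_{|z|=R} p'(z)/p(z) dz equals exactly this count.

Number of zeros inside |z| < 2.0: 1.


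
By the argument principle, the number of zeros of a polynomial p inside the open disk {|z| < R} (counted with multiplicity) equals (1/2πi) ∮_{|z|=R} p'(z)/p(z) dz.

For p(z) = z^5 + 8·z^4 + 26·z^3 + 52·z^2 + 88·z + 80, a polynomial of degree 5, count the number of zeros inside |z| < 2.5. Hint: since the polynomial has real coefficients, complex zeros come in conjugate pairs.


The zeros of p are: -2, (0 + 2i), (0 - 2i), (-3 + 1i), (-3 - 1i).
Their magnitudes are: 2, 2, 2, 3.162, 3.162.
Zeros with |z| < R = 2.5: -2, (0 + 2i), (0 - 2i).
Count = 3.
By the argument principle, (1/2πi) ∮_{|z|=R} p'(z)/p(z) dz equals exactly this count.

Number of zeros inside |z| < 2.5: 3.


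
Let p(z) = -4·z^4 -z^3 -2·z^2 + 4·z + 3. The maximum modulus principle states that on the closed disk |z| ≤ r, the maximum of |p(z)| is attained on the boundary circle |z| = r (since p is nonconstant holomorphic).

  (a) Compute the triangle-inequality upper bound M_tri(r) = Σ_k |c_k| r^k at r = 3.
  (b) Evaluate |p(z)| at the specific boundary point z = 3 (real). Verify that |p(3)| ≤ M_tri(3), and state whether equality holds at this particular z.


Coefficients: c_0 = 3, c_1 = 4, c_2 = -2, c_3 = -1, c_4 = -4. Radius r = 3.
Part (a). Triangle bound: M_tri(r) = Σ_k |c_k| r^k
  = |3|·3^0 + |4|·3^1 + |-2|·3^2 + |-1|·3^3 + |-4|·3^4
  = 3 + 12 + 18 + 27 + 324 = 384.
This bounds M(r) := max_{|z|=r} |p(z)| from above; equality holds iff all terms c_k z^k can be made to align in phase at a single z on |z|=r.
Part (b). At z = 3 (real, on the circle |z| = r):
  p(3) = (3)·3^0 + (4)·3^1 + (-2)·3^2 + (-1)·3^3 + (-4)·3^4 = -354.
  |p(3)| = 354.
Check: |p(3)| = 354 ≤ 384 = M_tri(3). ✓ Equality does not hold at z = 3 (the coefficients have mixed signs, so the terms do not all align in phase there).

M_tri(3) = 384; |p(3)| = 354; equality at z=3: no.


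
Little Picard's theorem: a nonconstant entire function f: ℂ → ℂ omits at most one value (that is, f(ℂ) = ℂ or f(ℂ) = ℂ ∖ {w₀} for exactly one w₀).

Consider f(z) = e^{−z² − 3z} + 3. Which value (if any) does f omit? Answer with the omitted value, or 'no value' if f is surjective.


Little Picard bounds the complement of f(ℂ) to at most one point.
The exponent g(z) = −z² − 3z is a nonconstant polynomial, hence surjective onto ℂ. So e^{g(z)} takes every value in {e^w : w ∈ ℂ} = ℂ ∖ {0}. Adding 3 shifts the range to ℂ ∖ {3}. f omits exactly 3.

Omitted value: 3.


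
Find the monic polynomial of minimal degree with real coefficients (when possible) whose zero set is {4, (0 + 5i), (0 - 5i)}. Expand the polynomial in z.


The polynomial is p(z) = ∏_{α ∈ S} (z − α), where S = {4, (0 + 5i), (0 - 5i)}.
Expanding the product yields: p(z) = z^3 -4·z^2 + 25·z -100.
Note conjugate pairs combine to real quadratics: (z − (0+5i))(z − (0−5i)) = z² + 25.
The resulting polynomial has degree 3 and real coefficients as required.

p(z) = z^3 -4·z^2 + 25·z -100.


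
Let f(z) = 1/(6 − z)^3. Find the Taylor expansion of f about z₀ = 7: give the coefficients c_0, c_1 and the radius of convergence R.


Let w = z − z₀, so z = z₀ + w.
Then 6 − z = 6 − (z₀ + w) = (6 − z₀) − w = -1 − w.
f(z) = 1/(-1 − w)^3 = (1/(-1)^3) · (1 − w/(-1))^{−3}.
By the binomial series (1−u)^{−3} = Σ_{n≥0} C(n+2, 2) u^n for |u|<1, with u = w/(-1):
  c_n = C(n+2, 2) / (-1)^(n+3).
  c_0 = 1/(-1)^3 = -1.
  c_1 = 3/(-1)^4 = 3.
The series is valid for |w/d| < 1, i.e. |z − z₀| < |d|.
Radius of convergence: R = |6 − z₀| = |-1| = 1 (distance from z₀ to the singularity z = 6).

c_0 = -1, c_1 = 3; R = 1.


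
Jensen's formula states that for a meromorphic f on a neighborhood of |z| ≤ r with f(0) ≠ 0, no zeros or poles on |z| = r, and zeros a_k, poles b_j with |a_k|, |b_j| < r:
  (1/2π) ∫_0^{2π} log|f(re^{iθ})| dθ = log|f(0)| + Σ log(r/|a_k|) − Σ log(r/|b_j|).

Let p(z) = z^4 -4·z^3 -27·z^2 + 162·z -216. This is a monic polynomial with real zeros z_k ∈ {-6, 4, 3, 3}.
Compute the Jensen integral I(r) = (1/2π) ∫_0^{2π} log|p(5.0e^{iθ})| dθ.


Zeros: -6, 3, 3, 4; r = 5.0.
Inside |z| < r: 3, 3, 4. Outside (|z| ≥ r): -6.
p(0) = -216, so log|p(0)| = log(216) = 5.3753.
Apply Jensen: I(r) = log|p(0)| + Σ_k log(r/|z_k|), summed over zeros inside |z| < r.
  log(r/|z_k|) for z_k = 4: log(5.0/4) = 0.2231
  log(r/|z_k|) for z_k = 3: log(5.0/3) = 0.5108
  log(r/|z_k|) for z_k = 3: log(5.0/3) = 0.5108
  Outside zeros (-6) contribute nothing to the Jensen sum.
Sum over inside zeros: 1.2448.
I(r) = log|p(0)| + (inside sum) = 5.3753 + 1.2448 = 6.6201.
Note: since some zeros are outside |z| ≤ r, the simplified n·log(r) form does NOT apply — only the inside zeros contribute.

I(r) ≈ 6.6201.


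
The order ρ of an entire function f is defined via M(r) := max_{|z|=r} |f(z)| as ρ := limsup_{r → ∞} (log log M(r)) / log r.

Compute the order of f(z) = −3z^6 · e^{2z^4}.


M(r) = max_{|z|=r} |-3|·|z|^6·|e^{2z^4}| = 3·r^6 · e^{2r^4} (the factors attain their maxima compatibly on |z|=r). Then log M(r) = log 3 + 6·log r + 2r^4, dominated by the last term, so log log M(r) ~ 4·log r. The polynomial factor -3z^6 contributes only a log r term and does not affect the order. ρ = 4.
Therefore ρ = 4.

Order ρ = 4.


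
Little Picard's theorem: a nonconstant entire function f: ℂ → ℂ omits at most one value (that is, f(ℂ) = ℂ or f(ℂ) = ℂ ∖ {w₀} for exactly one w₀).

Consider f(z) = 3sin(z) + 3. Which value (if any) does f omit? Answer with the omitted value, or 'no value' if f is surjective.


Little Picard bounds the complement of f(ℂ) to at most one point.
sin is entire and surjective onto ℂ: for every w ∈ ℂ, sin(ζ) = w has a solution ζ ∈ ℂ (e.g., via the complex inverse arcsin). With ζ = z this gives z = ζ/(1). Then 3·sin(z) takes every value in 3·ℂ = ℂ, and adding 3 is a bijection of ℂ. So f is surjective and omits no value. (Note: only on the real line is sin bounded by [−1, 1].)

Omitted value: no value.


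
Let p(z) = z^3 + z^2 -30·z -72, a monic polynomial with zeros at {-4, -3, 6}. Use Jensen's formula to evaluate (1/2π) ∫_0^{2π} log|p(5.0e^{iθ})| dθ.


Zeros: -4, -3, 6; r = 5.0.
Inside |z| < r: -4, -3. Outside (|z| ≥ r): 6.
p(0) = -72, so log|p(0)| = log(72) = 4.2767.
Apply Jensen: I(r) = log|p(0)| + Σ_k log(r/|z_k|), summed over zeros inside |z| < r.
  log(r/|z_k|) for z_k = -4: log(5.0/4) = 0.2231
  log(r/|z_k|) for z_k = -3: log(5.0/3) = 0.5108
  Outside zeros (6) contribute nothing to the Jensen sum.
Sum over inside zeros: 0.7340.
I(r) = log|p(0)| + (inside sum) = 4.2767 + 0.7340 = 5.0106.
Note: since some zeros are outside |z| ≤ r, the simplified n·log(r) form does NOT apply — only the inside zeros contribute.

I(r) ≈ 5.0106.


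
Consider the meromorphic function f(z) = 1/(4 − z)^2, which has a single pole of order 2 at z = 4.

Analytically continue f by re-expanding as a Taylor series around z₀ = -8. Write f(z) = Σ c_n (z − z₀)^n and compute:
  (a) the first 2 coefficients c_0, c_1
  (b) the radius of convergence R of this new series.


Let w = z − z₀, so z = z₀ + w.
Then 4 − z = 4 − (z₀ + w) = (4 − z₀) − w = 12 − w.
f(z) = 1/(12 − w)^2 = (1/(12)^2) · (1 − w/(12))^{−2}.
By the binomial series (1−u)^{−2} = Σ_{n≥0} C(n+1, 1) u^n for |u|<1, with u = w/(12):
  c_n = C(n+1, 1) / (12)^(n+2).
  c_0 = 1/(12)^2 = 1/144.
  c_1 = 2/(12)^3 = 1/864.
The series is valid for |w/d| < 1, i.e. |z − z₀| < |d|.
Radius of convergence: R = |4 − z₀| = |12| = 12 (distance from z₀ to the singularity z = 4).

c_0 = 1/144, c_1 = 1/864; R = 12.


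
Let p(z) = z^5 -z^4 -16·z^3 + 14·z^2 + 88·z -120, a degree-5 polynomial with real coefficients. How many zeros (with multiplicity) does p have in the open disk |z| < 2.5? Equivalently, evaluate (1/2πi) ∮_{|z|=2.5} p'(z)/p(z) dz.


The zeros of p are: (-3 + 1i), (-3 - 1i), 3, 2, 2.
Their magnitudes are: 3.162, 3.162, 3, 2, 2.
Zeros with |z| < R = 2.5: 2, 2.
Count = 2.
By the argument principle, (1/2πi) ∮_{|z|=R} p'(z)/p(z) dz equals exactly this count.

Number of zeros inside |z| < 2.5: 2.


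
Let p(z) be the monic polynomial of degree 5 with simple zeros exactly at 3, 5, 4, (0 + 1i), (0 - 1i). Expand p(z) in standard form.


The polynomial is p(z) = ∏_{α ∈ S} (z − α), where S = {3, 5, 4, (0 + 1i), (0 - 1i)}.
Expanding the product yields: p(z) = z^5 -12·z^4 + 48·z^3 -72·z^2 + 47·z -60.
Note conjugate pairs combine to real quadratics: (z − (0+1i))(z − (0−1i)) = z² + 1.
The resulting polynomial has degree 5 and real coefficients as required.

p(z) = z^5 -12·z^4 + 48·z^3 -72·z^2 + 47·z -60.


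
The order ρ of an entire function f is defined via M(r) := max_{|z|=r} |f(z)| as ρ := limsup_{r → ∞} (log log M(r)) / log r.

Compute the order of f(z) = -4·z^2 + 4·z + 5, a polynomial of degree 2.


|f(z)| ≤ Σ|c_k|·r^k = O(r^2) as r → ∞. Polynomial growth is O(e^{r^ε}) for every ε > 0 (since r^2/e^{r^ε} → 0), so ρ ≤ ε for all ε > 0, i.e. ρ = 0. Every nonconstant polynomial has order 0.
Therefore ρ = 0.

Order ρ = 0.


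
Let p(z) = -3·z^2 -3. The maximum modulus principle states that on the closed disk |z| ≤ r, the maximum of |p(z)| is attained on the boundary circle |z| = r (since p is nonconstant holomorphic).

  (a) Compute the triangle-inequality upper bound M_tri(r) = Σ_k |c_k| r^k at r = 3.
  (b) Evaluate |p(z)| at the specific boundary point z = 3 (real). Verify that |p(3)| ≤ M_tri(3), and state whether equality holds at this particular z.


Coefficients: c_0 = -3, c_1 = 0, c_2 = -3. Radius r = 3.
Part (a). Triangle bound: M_tri(r) = Σ_k |c_k| r^k
  = |-3|·3^0 + |0|·3^1 + |-3|·3^2
  = 3 + 0 + 27 = 30.
This bounds M(r) := max_{|z|=r} |p(z)| from above; equality holds iff all terms c_k z^k can be made to align in phase at a single z on |z|=r.
Part (b). At z = 3 (real, on the circle |z| = r):
  p(3) = (-3)·3^0 + (0)·3^1 + (-3)·3^2 = -30.
  |p(3)| = 30.
Since all nonzero coefficients share the same sign, |p(3)| = 30 = M_tri(3); the triangle bound is attained at z = 3, so in fact M(r) = 30.

M_tri(3) = 30; |p(3)| = 30; equality at z=3: yes.


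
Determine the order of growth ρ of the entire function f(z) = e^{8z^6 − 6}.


|e^{8z^6 − 6}| = e^{Re(8·z^6) + -6} ≤ e^{8|z|^6 + -6} = e^{8r^6 + -6} on |z| = r, so ρ ≤ 6. Choosing z on |z|=r so that 8·z^6 is real positive (always possible by picking arg z appropriately) gives |f(z)| = e^{8r^6 + -6}, matching the bound. The additive constant -6 does not affect log log M(r) ~ 6·log r. Hence ρ = 6.
Therefore ρ = 6.

Order ρ = 6.


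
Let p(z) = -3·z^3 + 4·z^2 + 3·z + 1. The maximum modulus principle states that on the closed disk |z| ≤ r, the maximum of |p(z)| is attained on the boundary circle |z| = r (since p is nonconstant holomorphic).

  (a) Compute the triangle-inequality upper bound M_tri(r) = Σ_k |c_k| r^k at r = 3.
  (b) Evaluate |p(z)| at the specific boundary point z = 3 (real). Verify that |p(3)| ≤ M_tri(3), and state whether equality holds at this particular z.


Coefficients: c_0 = 1, c_1 = 3, c_2 = 4, c_3 = -3. Radius r = 3.
Part (a). Triangle bound: M_tri(r) = Σ_k |c_k| r^k
  = |1|·3^0 + |3|·3^1 + |4|·3^2 + |-3|·3^3
  = 1 + 9 + 36 + 81 = 127.
This bounds M(r) := max_{|z|=r} |p(z)| from above; equality holds iff all terms c_k z^k can be made to align in phase at a single z on |z|=r.
Part (b). At z = 3 (real, on the circle |z| = r):
  p(3) = (1)·3^0 + (3)·3^1 + (4)·3^2 + (-3)·3^3 = -35.
  |p(3)| = 35.
Check: |p(3)| = 35 ≤ 127 = M_tri(3). ✓ Equality does not hold at z = 3 (the coefficients have mixed signs, so the terms do not all align in phase there).

M_tri(3) = 127; |p(3)| = 35; equality at z=3: no.


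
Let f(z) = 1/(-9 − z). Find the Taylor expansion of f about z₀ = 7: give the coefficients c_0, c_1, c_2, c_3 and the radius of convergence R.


Let w = z − z₀, so z = z₀ + w.
Then -9 − z = -9 − (z₀ + w) = (-9 − z₀) − w = -16 − w.
f(z) = 1/(-16 − w) = (1/(-16)) · 1/(1 − w/(-16)) = Σ_{n≥0} w^n / (-16)^(n+1).
So c_n = 1/(-16)^(n+1):
  c_0 = 1/(-16)^1 = -1/16.
  c_1 = 1/(-16)^2 = 1/256.
  c_2 = 1/(-16)^3 = -1/4096.
  c_3 = 1/(-16)^4 = 1/65536.
The series is valid for |w/d| < 1, i.e. |z − z₀| < |d|.
Radius of convergence: R = |-9 − z₀| = |-16| = 16 (distance from z₀ to the singularity z = -9).

c_0 = -1/16, c_1 = 1/256, c_2 = -1/4096, c_3 = 1/65536; R = 16.


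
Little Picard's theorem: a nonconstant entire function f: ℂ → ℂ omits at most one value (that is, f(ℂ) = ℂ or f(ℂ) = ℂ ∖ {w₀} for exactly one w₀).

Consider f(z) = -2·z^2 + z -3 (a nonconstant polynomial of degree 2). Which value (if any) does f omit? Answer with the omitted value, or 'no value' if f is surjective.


Little Picard bounds the complement of f(ℂ) to at most one point.
For every w ∈ ℂ, the equation p(z) − w = 0 is a nonconstant polynomial in z and hence has at least one root by the fundamental theorem of algebra. So p is surjective onto ℂ, omitting no value.

Omitted value: no value.


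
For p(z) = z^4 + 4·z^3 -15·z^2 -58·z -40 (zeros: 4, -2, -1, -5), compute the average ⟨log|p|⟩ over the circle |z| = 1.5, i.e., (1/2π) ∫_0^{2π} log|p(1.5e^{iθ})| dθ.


Zeros: -5, -2, -1, 4; r = 1.5.
Inside |z| < r: -1. Outside (|z| ≥ r): -5, -2, 4.
p(0) = -40, so log|p(0)| = log(40) = 3.6889.
Apply Jensen: I(r) = log|p(0)| + Σ_k log(r/|z_k|), summed over zeros inside |z| < r.
  log(r/|z_k|) for z_k = -1: log(1.5/1) = 0.4055
  Outside zeros (-5, -2, 4) contribute nothing to the Jensen sum.
Sum over inside zeros: 0.4055.
I(r) = log|p(0)| + (inside sum) = 3.6889 + 0.4055 = 4.0943.
Note: since some zeros are outside |z| ≤ r, the simplified n·log(r) form does NOT apply — only the inside zeros contribute.

I(r) ≈ 4.0943.


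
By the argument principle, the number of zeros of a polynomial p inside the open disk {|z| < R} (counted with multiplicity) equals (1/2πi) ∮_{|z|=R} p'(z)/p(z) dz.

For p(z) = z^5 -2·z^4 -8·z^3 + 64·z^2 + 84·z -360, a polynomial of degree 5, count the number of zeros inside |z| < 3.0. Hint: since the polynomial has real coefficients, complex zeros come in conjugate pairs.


The zeros of p are: (3 + 3i), (3 - 3i), 2, (-3 + 1i), (-3 - 1i).
Their magnitudes are: 4.243, 4.243, 2, 3.162, 3.162.
Zeros with |z| < R = 3.0: 2.
Count = 1.
By the argument principle, (1/2πi) ∮_{|z|=R} p'(z)/p(z) dz equals exactly this count.

Number of zeros inside |z| < 3.0: 1.


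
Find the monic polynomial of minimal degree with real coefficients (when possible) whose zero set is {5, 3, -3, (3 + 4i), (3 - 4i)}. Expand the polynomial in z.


The polynomial is p(z) = ∏_{α ∈ S} (z − α), where S = {5, 3, -3, (3 + 4i), (3 - 4i)}.
Expanding the product yields: p(z) = z^5 -11·z^4 + 46·z^3 -26·z^2 -495·z + 1125.
Note conjugate pairs combine to real quadratics: (z − (3+4i))(z − (3−4i)) = z² − 6z + 25.
The resulting polynomial has degree 5 and real coefficients as required.

p(z) = z^5 -11·z^4 + 46·z^3 -26·z^2 -495·z + 1125.


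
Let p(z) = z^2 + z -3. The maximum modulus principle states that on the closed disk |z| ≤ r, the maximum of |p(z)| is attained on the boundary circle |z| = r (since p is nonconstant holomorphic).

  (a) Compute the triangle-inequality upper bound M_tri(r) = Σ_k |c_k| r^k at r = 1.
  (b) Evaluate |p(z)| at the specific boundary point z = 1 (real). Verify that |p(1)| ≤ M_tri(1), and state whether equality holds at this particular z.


Coefficients: c_0 = -3, c_1 = 1, c_2 = 1. Radius r = 1.
Part (a). Triangle bound: M_tri(r) = Σ_k |c_k| r^k
  = |-3|·1^0 + |1|·1^1 + |1|·1^2
  = 3 + 1 + 1 = 5.
This bounds M(r) := max_{|z|=r} |p(z)| from above; equality holds iff all terms c_k z^k can be made to align in phase at a single z on |z|=r.
Part (b). At z = 1 (real, on the circle |z| = r):
  p(1) = (-3)·1^0 + (1)·1^1 + (1)·1^2 = -1.
  |p(1)| = 1.
Check: |p(1)| = 1 ≤ 5 = M_tri(1). ✓ Equality does not hold at z = 1 (the coefficients have mixed signs, so the terms do not all align in phase there).

M_tri(1) = 5; |p(1)| = 1; equality at z=1: no.


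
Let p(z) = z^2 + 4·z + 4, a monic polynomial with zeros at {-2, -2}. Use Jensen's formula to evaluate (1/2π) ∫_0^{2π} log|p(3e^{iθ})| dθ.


Zeros: -2, -2; r = 3.
Inside |z| < r: -2, -2. Outside (|z| ≥ r): ∅.
p(0) = 4, so log|p(0)| = log(4) = 1.3863.
Apply Jensen: I(r) = log|p(0)| + Σ_k log(r/|z_k|), summed over zeros inside |z| < r.
  log(r/|z_k|) for z_k = -2: log(3/2) = 0.4055
  log(r/|z_k|) for z_k = -2: log(3/2) = 0.4055
Sum over inside zeros: 0.8109.
I(r) = log|p(0)| + (inside sum) = 1.3863 + 0.8109 = 2.1972.
Closed form (all zeros inside, monic): I(r) = n·log(r) = 2·log(3) = 2.1972. ✓

I(r) ≈ 2.1972.


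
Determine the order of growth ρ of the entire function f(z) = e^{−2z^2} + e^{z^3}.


Each summand is entire of order 2 and 3 respectively (as in the single-exponential case). The order of a sum is at most the max of the orders, so ρ ≤ 3. For the lower bound: on |z|=r choose arg z so that 1z^3 is real positive; then |e^{1z^3}| = e^{1r^3} while |e^{-2z^2}| ≤ e^{2r^2} = o(e^{1r^3}). So |f| ≥ e^{1r^3}(1 − o(1)) and ρ ≥ 3. Hence ρ = max(2, 3) = 3.
Therefore ρ = 3.

Order ρ = 3.


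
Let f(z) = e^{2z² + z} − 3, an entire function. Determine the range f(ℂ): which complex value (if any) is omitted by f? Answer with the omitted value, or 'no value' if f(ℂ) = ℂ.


Little Picard bounds the complement of f(ℂ) to at most one point.
The exponent g(z) = 2z² + z is a nonconstant polynomial, hence surjective onto ℂ. So e^{g(z)} takes every value in {e^w : w ∈ ℂ} = ℂ ∖ {0}. Adding -3 shifts the range to ℂ ∖ {-3}. f omits exactly -3.

Omitted value: -3.


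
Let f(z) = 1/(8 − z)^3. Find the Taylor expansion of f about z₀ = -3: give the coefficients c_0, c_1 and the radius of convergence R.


Let w = z − z₀, so z = z₀ + w.
Then 8 − z = 8 − (z₀ + w) = (8 − z₀) − w = 11 − w.
f(z) = 1/(11 − w)^3 = (1/(11)^3) · (1 − w/(11))^{−3}.
By the binomial series (1−u)^{−3} = Σ_{n≥0} C(n+2, 2) u^n for |u|<1, with u = w/(11):
  c_n = C(n+2, 2) / (11)^(n+3).
  c_0 = 1/(11)^3 = 1/1331.
  c_1 = 3/(11)^4 = 3/14641.
The series is valid for |w/d| < 1, i.e. |z − z₀| < |d|.
Radius of convergence: R = |8 − z₀| = |11| = 11 (distance from z₀ to the singularity z = 8).

c_0 = 1/1331, c_1 = 3/14641; R = 11.


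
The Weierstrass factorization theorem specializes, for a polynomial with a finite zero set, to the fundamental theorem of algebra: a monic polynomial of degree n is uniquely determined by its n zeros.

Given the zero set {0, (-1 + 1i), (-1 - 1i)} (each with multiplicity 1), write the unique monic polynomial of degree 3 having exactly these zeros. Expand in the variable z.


The polynomial is p(z) = ∏_{α ∈ S} (z − α), where S = {0, (-1 + 1i), (-1 - 1i)}.
Expanding the product yields: p(z) = z^3 + 2·z^2 + 2·z.
Note conjugate pairs combine to real quadratics: (z − (-1+1i))(z − (-1−1i)) = z² + 2z + 2.
The resulting polynomial has degree 3 and real coefficients as required.

p(z) = z^3 + 2·z^2 + 2·z.


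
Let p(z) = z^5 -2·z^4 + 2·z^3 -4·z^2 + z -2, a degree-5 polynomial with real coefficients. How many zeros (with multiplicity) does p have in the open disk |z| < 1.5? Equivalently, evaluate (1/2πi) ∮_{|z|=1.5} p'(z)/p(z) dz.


The zeros of p are: (0 + 1i), (0 - 1i), 2, (0 + 1i), (0 - 1i).
Their magnitudes are: 1, 1, 2, 1, 1.
Zeros with |z| < R = 1.5: (0 + 1i), (0 - 1i), (0 + 1i), (0 - 1i).
Count = 4.
By the argument principle, (1/2πi) ∮_{|z|=R} p'(z)/p(z) dz equals exactly this count.

Number of zeros inside |z| < 1.5: 4.


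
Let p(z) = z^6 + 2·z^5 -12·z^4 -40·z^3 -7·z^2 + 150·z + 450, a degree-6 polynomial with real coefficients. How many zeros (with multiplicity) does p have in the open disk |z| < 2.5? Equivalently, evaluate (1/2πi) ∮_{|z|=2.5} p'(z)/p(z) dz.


The zeros of p are: 3, 3, (-1 + 2i), (-1 - 2i), (-3 + 1i), (-3 - 1i).
Their magnitudes are: 3, 3, 2.236, 2.236, 3.162, 3.162.
Zeros with |z| < R = 2.5: (-1 + 2i), (-1 - 2i).
Count = 2.
By the argument principle, (1/2πi) ∮_{|z|=R} p'(z)/p(z) dz equals exactly this count.

Number of zeros inside |z| < 2.5: 2.


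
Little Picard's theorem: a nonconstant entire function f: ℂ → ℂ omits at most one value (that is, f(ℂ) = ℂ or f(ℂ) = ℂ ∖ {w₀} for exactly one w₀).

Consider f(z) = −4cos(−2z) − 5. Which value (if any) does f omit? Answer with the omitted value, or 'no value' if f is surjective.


Little Picard bounds the complement of f(ℂ) to at most one point.
cos is entire and surjective onto ℂ: for every w ∈ ℂ, cos(ζ) = w has a solution ζ ∈ ℂ (e.g., via the complex inverse arccos). With ζ = −2z this gives z = ζ/(-2). Then -4·cos(−2z) takes every value in -4·ℂ = ℂ, and adding -5 is a bijection of ℂ. So f is surjective and omits no value. (Note: only on the real line is cos bounded by [−1, 1].)

Omitted value: no value.


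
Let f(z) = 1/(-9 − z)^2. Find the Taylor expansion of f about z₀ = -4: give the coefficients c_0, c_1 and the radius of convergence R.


Let w = z − z₀, so z = z₀ + w.
Then -9 − z = -9 − (z₀ + w) = (-9 − z₀) − w = -5 − w.
f(z) = 1/(-5 − w)^2 = (1/(-5)^2) · (1 − w/(-5))^{−2}.
By the binomial series (1−u)^{−2} = Σ_{n≥0} C(n+1, 1) u^n for |u|<1, with u = w/(-5):
  c_n = C(n+1, 1) / (-5)^(n+2).
  c_0 = 1/(-5)^2 = 1/25.
  c_1 = 2/(-5)^3 = -2/125.
The series is valid for |w/d| < 1, i.e. |z − z₀| < |d|.
Radius of convergence: R = |-9 − z₀| = |-5| = 5 (distance from z₀ to the singularity z = -9).

c_0 = 1/25, c_1 = -2/125; R = 5.


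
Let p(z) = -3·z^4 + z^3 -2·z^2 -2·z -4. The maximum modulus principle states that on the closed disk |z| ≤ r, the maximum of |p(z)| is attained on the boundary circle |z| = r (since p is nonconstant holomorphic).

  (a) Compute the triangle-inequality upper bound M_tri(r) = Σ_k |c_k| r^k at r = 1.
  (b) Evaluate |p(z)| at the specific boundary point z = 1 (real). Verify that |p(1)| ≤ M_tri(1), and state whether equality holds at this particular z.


Coefficients: c_0 = -4, c_1 = -2, c_2 = -2, c_3 = 1, c_4 = -3. Radius r = 1.
Part (a). Triangle bound: M_tri(r) = Σ_k |c_k| r^k
  = |-4|·1^0 + |-2|·1^1 + |-2|·1^2 + |1|·1^3 + |-3|·1^4
  = 4 + 2 + 2 + 1 + 3 = 12.
This bounds M(r) := max_{|z|=r} |p(z)| from above; equality holds iff all terms c_k z^k can be made to align in phase at a single z on |z|=r.
Part (b). At z = 1 (real, on the circle |z| = r):
  p(1) = (-4)·1^0 + (-2)·1^1 + (-2)·1^2 + (1)·1^3 + (-3)·1^4 = -10.
  |p(1)| = 10.
Check: |p(1)| = 10 ≤ 12 = M_tri(1). ✓ Equality does not hold at z = 1 (the coefficients have mixed signs, so the terms do not all align in phase there).

M_tri(1) = 12; |p(1)| = 10; equality at z=1: no.


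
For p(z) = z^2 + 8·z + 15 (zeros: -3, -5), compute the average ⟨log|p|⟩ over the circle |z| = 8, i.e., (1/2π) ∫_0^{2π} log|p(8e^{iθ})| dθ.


Zeros: -5, -3; r = 8.
Inside |z| < r: -5, -3. Outside (|z| ≥ r): ∅.
p(0) = 15, so log|p(0)| = log(15) = 2.7081.
Apply Jensen: I(r) = log|p(0)| + Σ_k log(r/|z_k|), summed over zeros inside |z| < r.
  log(r/|z_k|) for z_k = -3: log(8/3) = 0.9808
  log(r/|z_k|) for z_k = -5: log(8/5) = 0.4700
Sum over inside zeros: 1.4508.
I(r) = log|p(0)| + (inside sum) = 2.7081 + 1.4508 = 4.1589.
Closed form (all zeros inside, monic): I(r) = n·log(r) = 2·log(8) = 4.1589. ✓

I(r) ≈ 4.1589.


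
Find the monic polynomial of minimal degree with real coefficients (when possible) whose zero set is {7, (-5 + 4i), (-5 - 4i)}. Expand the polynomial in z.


The polynomial is p(z) = ∏_{α ∈ S} (z − α), where S = {7, (-5 + 4i), (-5 - 4i)}.
Expanding the product yields: p(z) = z^3 + 3·z^2 -29·z -287.
Note conjugate pairs combine to real quadratics: (z − (-5+4i))(z − (-5−4i)) = z² + 10z + 41.
The resulting polynomial has degree 3 and real coefficients as required.

p(z) = z^3 + 3·z^2 -29·z -287.


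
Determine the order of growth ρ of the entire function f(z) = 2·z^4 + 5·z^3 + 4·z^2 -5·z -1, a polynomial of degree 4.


|f(z)| ≤ Σ|c_k|·r^k = O(r^4) as r → ∞. Polynomial growth is O(e^{r^ε}) for every ε > 0 (since r^4/e^{r^ε} → 0), so ρ ≤ ε for all ε > 0, i.e. ρ = 0. Every nonconstant polynomial has order 0.
Therefore ρ = 0.

Order ρ = 0.


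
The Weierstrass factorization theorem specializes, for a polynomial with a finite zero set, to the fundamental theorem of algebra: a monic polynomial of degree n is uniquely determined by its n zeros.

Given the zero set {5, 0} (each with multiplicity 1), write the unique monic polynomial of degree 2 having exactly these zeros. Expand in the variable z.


The polynomial is p(z) = ∏_{α ∈ S} (z − α), where S = {5, 0}.
Expanding the product yields: p(z) = z^2 -5·z.
The resulting polynomial has degree 2 and real coefficients as required.

p(z) = z^2 -5·z.


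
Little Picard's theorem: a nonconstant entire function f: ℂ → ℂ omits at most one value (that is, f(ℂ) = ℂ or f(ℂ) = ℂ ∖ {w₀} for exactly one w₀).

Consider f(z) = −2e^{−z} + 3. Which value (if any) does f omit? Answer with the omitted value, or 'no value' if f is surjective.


Little Picard bounds the complement of f(ℂ) to at most one point.
e^{−z} is never zero on ℂ, so -2·e^{−z} takes every value in ℂ ∖ {0}. Adding 3 shifts the range to ℂ ∖ {3}. Thus f omits exactly the value 3.

Omitted value: 3.


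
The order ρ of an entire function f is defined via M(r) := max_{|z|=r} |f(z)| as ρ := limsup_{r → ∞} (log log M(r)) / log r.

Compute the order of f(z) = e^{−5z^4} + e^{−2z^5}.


Each summand is entire of order 4 and 5 respectively (as in the single-exponential case). The order of a sum is at most the max of the orders, so ρ ≤ 5. For the lower bound: on |z|=r choose arg z so that -2z^5 is real positive; then |e^{-2z^5}| = e^{2r^5} while |e^{-5z^4}| ≤ e^{5r^4} = o(e^{2r^5}). So |f| ≥ e^{2r^5}(1 − o(1)) and ρ ≥ 5. Hence ρ = max(4, 5) = 5.
Therefore ρ = 5.

Order ρ = 5.


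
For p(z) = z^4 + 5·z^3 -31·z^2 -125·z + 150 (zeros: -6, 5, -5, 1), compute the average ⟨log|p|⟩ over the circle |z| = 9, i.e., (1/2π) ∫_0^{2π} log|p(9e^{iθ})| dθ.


Zeros: -6, -5, 1, 5; r = 9.
Inside |z| < r: -6, -5, 1, 5. Outside (|z| ≥ r): ∅.
p(0) = 150, so log|p(0)| = log(150) = 5.0106.
Apply Jensen: I(r) = log|p(0)| + Σ_k log(r/|z_k|), summed over zeros inside |z| < r.
  log(r/|z_k|) for z_k = -6: log(9/6) = 0.4055
  log(r/|z_k|) for z_k = 5: log(9/5) = 0.5878
  log(r/|z_k|) for z_k = -5: log(9/5) = 0.5878
  log(r/|z_k|) for z_k = 1: log(9/1) = 2.1972
Sum over inside zeros: 3.7783.
I(r) = log|p(0)| + (inside sum) = 5.0106 + 3.7783 = 8.7889.
Closed form (all zeros inside, monic): I(r) = n·log(r) = 4·log(9) = 8.7889. ✓

I(r) ≈ 8.7889.


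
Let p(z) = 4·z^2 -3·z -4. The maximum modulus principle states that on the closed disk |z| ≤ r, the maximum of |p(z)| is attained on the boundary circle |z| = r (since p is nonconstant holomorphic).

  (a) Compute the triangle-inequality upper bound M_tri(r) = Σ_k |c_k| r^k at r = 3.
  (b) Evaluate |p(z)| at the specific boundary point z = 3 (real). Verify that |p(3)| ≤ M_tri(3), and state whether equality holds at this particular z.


Coefficients: c_0 = -4, c_1 = -3, c_2 = 4. Radius r = 3.
Part (a). Triangle bound: M_tri(r) = Σ_k |c_k| r^k
  = |-4|·3^0 + |-3|·3^1 + |4|·3^2
  = 4 + 9 + 36 = 49.
This bounds M(r) := max_{|z|=r} |p(z)| from above; equality holds iff all terms c_k z^k can be made to align in phase at a single z on |z|=r.
Part (b). At z = 3 (real, on the circle |z| = r):
  p(3) = (-4)·3^0 + (-3)·3^1 + (4)·3^2 = 23.
  |p(3)| = 23.
Check: |p(3)| = 23 ≤ 49 = M_tri(3). ✓ Equality does not hold at z = 3 (the coefficients have mixed signs, so the terms do not all align in phase there).

M_tri(3) = 49; |p(3)| = 23; equality at z=3: no.


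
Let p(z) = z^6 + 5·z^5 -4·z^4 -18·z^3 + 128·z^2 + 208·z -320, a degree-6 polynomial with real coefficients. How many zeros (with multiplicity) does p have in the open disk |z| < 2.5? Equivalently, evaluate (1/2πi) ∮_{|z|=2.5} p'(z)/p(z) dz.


The zeros of p are: (2 + 2i), (2 - 2i), 1, -4, (-3 + 1i), (-3 - 1i).
Their magnitudes are: 2.828, 2.828, 1, 4, 3.162, 3.162.
Zeros with |z| < R = 2.5: 1.
Count = 1.
By the argument principle, (1/2πi) ∮_{|z|=R} p'(z)/p(z) dz equals exactly this count.

Number of zeros inside |z| < 2.5: 1.


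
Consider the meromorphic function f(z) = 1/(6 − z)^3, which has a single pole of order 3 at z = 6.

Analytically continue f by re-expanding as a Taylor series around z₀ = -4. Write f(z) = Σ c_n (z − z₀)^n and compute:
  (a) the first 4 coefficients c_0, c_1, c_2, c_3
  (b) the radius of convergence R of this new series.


Let w = z − z₀, so z = z₀ + w.
Then 6 − z = 6 − (z₀ + w) = (6 − z₀) − w = 10 − w.
f(z) = 1/(10 − w)^3 = (1/(10)^3) · (1 − w/(10))^{−3}.
By the binomial series (1−u)^{−3} = Σ_{n≥0} C(n+2, 2) u^n for |u|<1, with u = w/(10):
  c_n = C(n+2, 2) / (10)^(n+3).
  c_0 = 1/(10)^3 = 1/1000.
  c_1 = 3/(10)^4 = 3/10000.
  c_2 = 6/(10)^5 = 3/50000.
  c_3 = 10/(10)^6 = 1/100000.
The series is valid for |w/d| < 1, i.e. |z − z₀| < |d|.
Radius of convergence: R = |6 − z₀| = |10| = 10 (distance from z₀ to the singularity z = 6).

c_0 = 1/1000, c_1 = 3/10000, c_2 = 3/50000, c_3 = 1/100000; R = 10.


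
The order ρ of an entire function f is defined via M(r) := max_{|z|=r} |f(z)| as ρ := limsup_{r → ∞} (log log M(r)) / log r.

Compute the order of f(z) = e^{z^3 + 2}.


|e^{z^3 + 2}| = e^{Re(1·z^3) + 2} ≤ e^{1|z|^3 + 2} = e^{1r^3 + 2} on |z| = r, so ρ ≤ 3. Choosing z on |z|=r so that 1·z^3 is real positive (always possible by picking arg z appropriately) gives |f(z)| = e^{1r^3 + 2}, matching the bound. The additive constant 2 does not affect log log M(r) ~ 3·log r. Hence ρ = 3.
Therefore ρ = 3.

Order ρ = 3.


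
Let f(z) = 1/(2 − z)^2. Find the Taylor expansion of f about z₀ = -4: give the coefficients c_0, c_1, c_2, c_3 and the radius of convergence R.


Let w = z − z₀, so z = z₀ + w.
Then 2 − z = 2 − (z₀ + w) = (2 − z₀) − w = 6 − w.
f(z) = 1/(6 − w)^2 = (1/(6)^2) · (1 − w/(6))^{−2}.
By the binomial series (1−u)^{−2} = Σ_{n≥0} C(n+1, 1) u^n for |u|<1, with u = w/(6):
  c_n = C(n+1, 1) / (6)^(n+2).
  c_0 = 1/(6)^2 = 1/36.
  c_1 = 2/(6)^3 = 1/108.
  c_2 = 3/(6)^4 = 1/432.
  c_3 = 4/(6)^5 = 1/1944.
The series is valid for |w/d| < 1, i.e. |z − z₀| < |d|.
Radius of convergence: R = |2 − z₀| = |6| = 6 (distance from z₀ to the singularity z = 2).

c_0 = 1/36, c_1 = 1/108, c_2 = 1/432, c_3 = 1/1944; R = 6.
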